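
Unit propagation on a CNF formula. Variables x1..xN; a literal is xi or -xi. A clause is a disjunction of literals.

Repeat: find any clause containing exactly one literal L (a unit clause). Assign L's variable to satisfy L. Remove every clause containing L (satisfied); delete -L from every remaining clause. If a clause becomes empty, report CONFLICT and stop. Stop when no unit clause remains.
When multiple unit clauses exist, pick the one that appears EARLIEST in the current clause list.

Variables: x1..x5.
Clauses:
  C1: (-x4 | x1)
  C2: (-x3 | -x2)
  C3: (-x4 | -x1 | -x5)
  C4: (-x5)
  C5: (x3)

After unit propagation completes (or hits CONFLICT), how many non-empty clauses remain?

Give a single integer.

unit clause [-5] forces x5=F; simplify:
  satisfied 2 clause(s); 3 remain; assigned so far: [5]
unit clause [3] forces x3=T; simplify:
  drop -3 from [-3, -2] -> [-2]
  satisfied 1 clause(s); 2 remain; assigned so far: [3, 5]
unit clause [-2] forces x2=F; simplify:
  satisfied 1 clause(s); 1 remain; assigned so far: [2, 3, 5]

Answer: 1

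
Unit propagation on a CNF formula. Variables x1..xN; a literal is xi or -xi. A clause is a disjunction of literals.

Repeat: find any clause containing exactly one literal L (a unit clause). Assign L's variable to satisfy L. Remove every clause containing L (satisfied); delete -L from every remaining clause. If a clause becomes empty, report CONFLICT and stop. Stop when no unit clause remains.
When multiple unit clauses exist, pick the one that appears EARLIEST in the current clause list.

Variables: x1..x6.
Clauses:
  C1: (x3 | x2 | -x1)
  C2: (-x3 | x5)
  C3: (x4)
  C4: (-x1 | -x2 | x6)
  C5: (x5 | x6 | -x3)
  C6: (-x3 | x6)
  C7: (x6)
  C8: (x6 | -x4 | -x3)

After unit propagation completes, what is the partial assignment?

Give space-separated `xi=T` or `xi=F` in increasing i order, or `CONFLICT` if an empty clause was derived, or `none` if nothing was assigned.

unit clause [4] forces x4=T; simplify:
  drop -4 from [6, -4, -3] -> [6, -3]
  satisfied 1 clause(s); 7 remain; assigned so far: [4]
unit clause [6] forces x6=T; simplify:
  satisfied 5 clause(s); 2 remain; assigned so far: [4, 6]

Answer: x4=T x6=T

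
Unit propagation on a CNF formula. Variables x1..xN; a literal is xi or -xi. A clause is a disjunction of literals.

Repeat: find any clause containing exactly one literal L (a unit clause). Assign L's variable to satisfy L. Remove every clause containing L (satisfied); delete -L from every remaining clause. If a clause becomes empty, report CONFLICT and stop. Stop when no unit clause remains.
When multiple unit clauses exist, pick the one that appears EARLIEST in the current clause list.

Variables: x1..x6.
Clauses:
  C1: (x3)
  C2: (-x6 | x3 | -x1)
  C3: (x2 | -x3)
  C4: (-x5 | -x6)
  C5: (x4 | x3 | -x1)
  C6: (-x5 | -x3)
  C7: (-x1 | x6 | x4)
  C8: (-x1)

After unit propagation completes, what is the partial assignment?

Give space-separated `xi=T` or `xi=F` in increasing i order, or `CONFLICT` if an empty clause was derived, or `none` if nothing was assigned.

unit clause [3] forces x3=T; simplify:
  drop -3 from [2, -3] -> [2]
  drop -3 from [-5, -3] -> [-5]
  satisfied 3 clause(s); 5 remain; assigned so far: [3]
unit clause [2] forces x2=T; simplify:
  satisfied 1 clause(s); 4 remain; assigned so far: [2, 3]
unit clause [-5] forces x5=F; simplify:
  satisfied 2 clause(s); 2 remain; assigned so far: [2, 3, 5]
unit clause [-1] forces x1=F; simplify:
  satisfied 2 clause(s); 0 remain; assigned so far: [1, 2, 3, 5]

Answer: x1=F x2=T x3=T x5=F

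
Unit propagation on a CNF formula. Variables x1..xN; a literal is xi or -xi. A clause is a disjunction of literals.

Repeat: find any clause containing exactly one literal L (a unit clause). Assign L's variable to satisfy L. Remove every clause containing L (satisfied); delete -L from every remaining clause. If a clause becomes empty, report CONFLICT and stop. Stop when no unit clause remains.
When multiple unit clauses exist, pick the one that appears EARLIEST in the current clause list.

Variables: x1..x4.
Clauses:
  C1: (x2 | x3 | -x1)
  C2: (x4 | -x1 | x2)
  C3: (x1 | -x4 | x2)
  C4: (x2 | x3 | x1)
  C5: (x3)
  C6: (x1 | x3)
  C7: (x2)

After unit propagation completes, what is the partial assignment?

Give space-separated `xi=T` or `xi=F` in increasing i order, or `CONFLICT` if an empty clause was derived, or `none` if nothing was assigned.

Answer: x2=T x3=T

Derivation:
unit clause [3] forces x3=T; simplify:
  satisfied 4 clause(s); 3 remain; assigned so far: [3]
unit clause [2] forces x2=T; simplify:
  satisfied 3 clause(s); 0 remain; assigned so far: [2, 3]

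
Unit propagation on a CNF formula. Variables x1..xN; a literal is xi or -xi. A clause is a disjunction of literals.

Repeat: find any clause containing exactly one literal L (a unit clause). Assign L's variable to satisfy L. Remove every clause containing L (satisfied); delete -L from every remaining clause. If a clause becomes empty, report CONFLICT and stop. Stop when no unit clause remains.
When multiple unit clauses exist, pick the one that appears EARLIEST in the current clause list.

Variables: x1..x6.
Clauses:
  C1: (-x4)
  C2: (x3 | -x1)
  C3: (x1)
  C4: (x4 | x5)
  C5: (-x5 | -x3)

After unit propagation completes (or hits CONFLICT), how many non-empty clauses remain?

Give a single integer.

Answer: 0

Derivation:
unit clause [-4] forces x4=F; simplify:
  drop 4 from [4, 5] -> [5]
  satisfied 1 clause(s); 4 remain; assigned so far: [4]
unit clause [1] forces x1=T; simplify:
  drop -1 from [3, -1] -> [3]
  satisfied 1 clause(s); 3 remain; assigned so far: [1, 4]
unit clause [3] forces x3=T; simplify:
  drop -3 from [-5, -3] -> [-5]
  satisfied 1 clause(s); 2 remain; assigned so far: [1, 3, 4]
unit clause [5] forces x5=T; simplify:
  drop -5 from [-5] -> [] (empty!)
  satisfied 1 clause(s); 1 remain; assigned so far: [1, 3, 4, 5]
CONFLICT (empty clause)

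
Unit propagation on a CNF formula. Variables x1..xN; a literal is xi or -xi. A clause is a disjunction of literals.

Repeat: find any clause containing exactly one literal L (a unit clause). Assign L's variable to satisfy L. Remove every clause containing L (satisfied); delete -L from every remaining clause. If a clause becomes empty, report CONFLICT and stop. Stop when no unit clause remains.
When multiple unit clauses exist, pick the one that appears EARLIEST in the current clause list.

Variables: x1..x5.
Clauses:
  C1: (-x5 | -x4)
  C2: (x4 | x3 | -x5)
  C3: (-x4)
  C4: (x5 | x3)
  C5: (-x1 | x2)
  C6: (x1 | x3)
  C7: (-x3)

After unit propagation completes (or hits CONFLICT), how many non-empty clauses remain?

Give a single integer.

unit clause [-4] forces x4=F; simplify:
  drop 4 from [4, 3, -5] -> [3, -5]
  satisfied 2 clause(s); 5 remain; assigned so far: [4]
unit clause [-3] forces x3=F; simplify:
  drop 3 from [3, -5] -> [-5]
  drop 3 from [5, 3] -> [5]
  drop 3 from [1, 3] -> [1]
  satisfied 1 clause(s); 4 remain; assigned so far: [3, 4]
unit clause [-5] forces x5=F; simplify:
  drop 5 from [5] -> [] (empty!)
  satisfied 1 clause(s); 3 remain; assigned so far: [3, 4, 5]
CONFLICT (empty clause)

Answer: 2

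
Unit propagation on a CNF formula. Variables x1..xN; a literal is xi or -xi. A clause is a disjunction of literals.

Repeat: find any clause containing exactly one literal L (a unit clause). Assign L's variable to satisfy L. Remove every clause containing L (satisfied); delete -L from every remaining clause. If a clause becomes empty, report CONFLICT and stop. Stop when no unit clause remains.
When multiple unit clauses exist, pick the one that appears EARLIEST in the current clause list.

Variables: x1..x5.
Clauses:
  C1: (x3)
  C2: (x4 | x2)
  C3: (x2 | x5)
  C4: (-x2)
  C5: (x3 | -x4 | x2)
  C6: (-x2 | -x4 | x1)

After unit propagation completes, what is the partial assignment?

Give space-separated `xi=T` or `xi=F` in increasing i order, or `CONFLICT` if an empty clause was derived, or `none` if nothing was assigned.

Answer: x2=F x3=T x4=T x5=T

Derivation:
unit clause [3] forces x3=T; simplify:
  satisfied 2 clause(s); 4 remain; assigned so far: [3]
unit clause [-2] forces x2=F; simplify:
  drop 2 from [4, 2] -> [4]
  drop 2 from [2, 5] -> [5]
  satisfied 2 clause(s); 2 remain; assigned so far: [2, 3]
unit clause [4] forces x4=T; simplify:
  satisfied 1 clause(s); 1 remain; assigned so far: [2, 3, 4]
unit clause [5] forces x5=T; simplify:
  satisfied 1 clause(s); 0 remain; assigned so far: [2, 3, 4, 5]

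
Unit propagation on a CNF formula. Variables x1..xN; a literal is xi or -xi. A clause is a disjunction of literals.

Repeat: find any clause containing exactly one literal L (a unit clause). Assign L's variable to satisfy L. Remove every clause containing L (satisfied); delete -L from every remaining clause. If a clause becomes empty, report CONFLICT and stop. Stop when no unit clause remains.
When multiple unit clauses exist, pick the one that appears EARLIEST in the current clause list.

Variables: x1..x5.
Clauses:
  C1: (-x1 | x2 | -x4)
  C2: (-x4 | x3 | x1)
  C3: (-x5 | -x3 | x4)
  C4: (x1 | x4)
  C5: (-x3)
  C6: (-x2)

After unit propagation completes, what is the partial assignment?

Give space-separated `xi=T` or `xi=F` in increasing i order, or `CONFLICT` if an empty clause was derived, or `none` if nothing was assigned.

unit clause [-3] forces x3=F; simplify:
  drop 3 from [-4, 3, 1] -> [-4, 1]
  satisfied 2 clause(s); 4 remain; assigned so far: [3]
unit clause [-2] forces x2=F; simplify:
  drop 2 from [-1, 2, -4] -> [-1, -4]
  satisfied 1 clause(s); 3 remain; assigned so far: [2, 3]

Answer: x2=F x3=F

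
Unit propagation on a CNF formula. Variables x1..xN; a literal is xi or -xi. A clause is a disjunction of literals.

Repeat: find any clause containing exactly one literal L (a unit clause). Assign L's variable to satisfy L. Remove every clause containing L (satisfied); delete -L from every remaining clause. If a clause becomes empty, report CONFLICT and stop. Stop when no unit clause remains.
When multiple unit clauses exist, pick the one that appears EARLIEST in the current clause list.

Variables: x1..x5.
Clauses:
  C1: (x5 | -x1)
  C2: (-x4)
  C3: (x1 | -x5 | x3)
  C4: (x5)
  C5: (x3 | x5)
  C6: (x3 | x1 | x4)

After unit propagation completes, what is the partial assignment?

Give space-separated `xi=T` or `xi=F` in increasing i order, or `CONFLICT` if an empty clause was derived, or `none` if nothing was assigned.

unit clause [-4] forces x4=F; simplify:
  drop 4 from [3, 1, 4] -> [3, 1]
  satisfied 1 clause(s); 5 remain; assigned so far: [4]
unit clause [5] forces x5=T; simplify:
  drop -5 from [1, -5, 3] -> [1, 3]
  satisfied 3 clause(s); 2 remain; assigned so far: [4, 5]

Answer: x4=F x5=T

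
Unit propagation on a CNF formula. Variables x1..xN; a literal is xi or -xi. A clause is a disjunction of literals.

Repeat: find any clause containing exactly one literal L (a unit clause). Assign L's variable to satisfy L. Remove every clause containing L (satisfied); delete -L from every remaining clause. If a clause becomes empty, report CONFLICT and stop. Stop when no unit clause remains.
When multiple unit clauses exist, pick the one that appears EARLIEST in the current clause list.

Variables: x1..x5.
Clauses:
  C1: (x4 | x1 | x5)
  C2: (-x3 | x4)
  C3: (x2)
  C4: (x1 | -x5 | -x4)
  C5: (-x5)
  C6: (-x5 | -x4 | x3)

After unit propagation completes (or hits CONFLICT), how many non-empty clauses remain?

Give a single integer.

Answer: 2

Derivation:
unit clause [2] forces x2=T; simplify:
  satisfied 1 clause(s); 5 remain; assigned so far: [2]
unit clause [-5] forces x5=F; simplify:
  drop 5 from [4, 1, 5] -> [4, 1]
  satisfied 3 clause(s); 2 remain; assigned so far: [2, 5]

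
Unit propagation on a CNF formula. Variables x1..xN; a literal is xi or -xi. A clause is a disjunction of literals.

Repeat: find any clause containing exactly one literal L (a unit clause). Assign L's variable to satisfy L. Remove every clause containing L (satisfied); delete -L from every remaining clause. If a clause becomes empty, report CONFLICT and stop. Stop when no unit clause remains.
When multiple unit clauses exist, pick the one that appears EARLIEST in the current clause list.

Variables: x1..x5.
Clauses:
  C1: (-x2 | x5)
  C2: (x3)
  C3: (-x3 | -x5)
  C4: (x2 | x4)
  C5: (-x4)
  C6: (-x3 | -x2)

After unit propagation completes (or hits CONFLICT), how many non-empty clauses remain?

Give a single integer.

Answer: 0

Derivation:
unit clause [3] forces x3=T; simplify:
  drop -3 from [-3, -5] -> [-5]
  drop -3 from [-3, -2] -> [-2]
  satisfied 1 clause(s); 5 remain; assigned so far: [3]
unit clause [-5] forces x5=F; simplify:
  drop 5 from [-2, 5] -> [-2]
  satisfied 1 clause(s); 4 remain; assigned so far: [3, 5]
unit clause [-2] forces x2=F; simplify:
  drop 2 from [2, 4] -> [4]
  satisfied 2 clause(s); 2 remain; assigned so far: [2, 3, 5]
unit clause [4] forces x4=T; simplify:
  drop -4 from [-4] -> [] (empty!)
  satisfied 1 clause(s); 1 remain; assigned so far: [2, 3, 4, 5]
CONFLICT (empty clause)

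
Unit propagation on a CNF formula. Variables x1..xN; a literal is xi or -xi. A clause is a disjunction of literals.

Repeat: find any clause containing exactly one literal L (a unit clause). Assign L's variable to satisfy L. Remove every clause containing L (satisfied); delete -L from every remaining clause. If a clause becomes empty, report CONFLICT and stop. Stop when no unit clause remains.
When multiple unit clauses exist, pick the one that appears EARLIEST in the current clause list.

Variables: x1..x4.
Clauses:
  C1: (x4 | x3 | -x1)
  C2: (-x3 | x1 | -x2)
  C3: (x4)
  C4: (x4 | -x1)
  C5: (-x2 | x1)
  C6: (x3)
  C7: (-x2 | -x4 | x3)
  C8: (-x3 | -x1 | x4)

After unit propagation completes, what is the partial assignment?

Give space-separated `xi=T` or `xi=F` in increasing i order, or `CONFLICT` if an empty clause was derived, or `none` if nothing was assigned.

Answer: x3=T x4=T

Derivation:
unit clause [4] forces x4=T; simplify:
  drop -4 from [-2, -4, 3] -> [-2, 3]
  satisfied 4 clause(s); 4 remain; assigned so far: [4]
unit clause [3] forces x3=T; simplify:
  drop -3 from [-3, 1, -2] -> [1, -2]
  satisfied 2 clause(s); 2 remain; assigned so far: [3, 4]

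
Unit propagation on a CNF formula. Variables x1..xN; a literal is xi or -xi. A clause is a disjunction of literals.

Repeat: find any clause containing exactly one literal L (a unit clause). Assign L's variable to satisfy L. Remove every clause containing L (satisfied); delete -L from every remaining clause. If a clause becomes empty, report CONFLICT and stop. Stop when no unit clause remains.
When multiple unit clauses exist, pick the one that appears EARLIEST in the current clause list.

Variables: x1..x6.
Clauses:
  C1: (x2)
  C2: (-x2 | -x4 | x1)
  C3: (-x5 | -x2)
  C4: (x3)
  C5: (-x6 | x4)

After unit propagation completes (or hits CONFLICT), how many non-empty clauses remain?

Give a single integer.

Answer: 2

Derivation:
unit clause [2] forces x2=T; simplify:
  drop -2 from [-2, -4, 1] -> [-4, 1]
  drop -2 from [-5, -2] -> [-5]
  satisfied 1 clause(s); 4 remain; assigned so far: [2]
unit clause [-5] forces x5=F; simplify:
  satisfied 1 clause(s); 3 remain; assigned so far: [2, 5]
unit clause [3] forces x3=T; simplify:
  satisfied 1 clause(s); 2 remain; assigned so far: [2, 3, 5]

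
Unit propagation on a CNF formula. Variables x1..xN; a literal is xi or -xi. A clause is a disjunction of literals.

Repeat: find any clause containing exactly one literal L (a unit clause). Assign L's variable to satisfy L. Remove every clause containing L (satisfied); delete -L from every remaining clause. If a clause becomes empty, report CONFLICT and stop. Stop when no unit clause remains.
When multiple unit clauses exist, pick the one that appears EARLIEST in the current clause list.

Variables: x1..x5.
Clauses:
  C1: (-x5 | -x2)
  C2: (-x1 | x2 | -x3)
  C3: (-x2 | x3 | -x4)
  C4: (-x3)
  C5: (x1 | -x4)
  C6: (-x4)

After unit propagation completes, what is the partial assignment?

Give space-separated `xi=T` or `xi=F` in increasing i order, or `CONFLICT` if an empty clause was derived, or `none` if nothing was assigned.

unit clause [-3] forces x3=F; simplify:
  drop 3 from [-2, 3, -4] -> [-2, -4]
  satisfied 2 clause(s); 4 remain; assigned so far: [3]
unit clause [-4] forces x4=F; simplify:
  satisfied 3 clause(s); 1 remain; assigned so far: [3, 4]

Answer: x3=F x4=F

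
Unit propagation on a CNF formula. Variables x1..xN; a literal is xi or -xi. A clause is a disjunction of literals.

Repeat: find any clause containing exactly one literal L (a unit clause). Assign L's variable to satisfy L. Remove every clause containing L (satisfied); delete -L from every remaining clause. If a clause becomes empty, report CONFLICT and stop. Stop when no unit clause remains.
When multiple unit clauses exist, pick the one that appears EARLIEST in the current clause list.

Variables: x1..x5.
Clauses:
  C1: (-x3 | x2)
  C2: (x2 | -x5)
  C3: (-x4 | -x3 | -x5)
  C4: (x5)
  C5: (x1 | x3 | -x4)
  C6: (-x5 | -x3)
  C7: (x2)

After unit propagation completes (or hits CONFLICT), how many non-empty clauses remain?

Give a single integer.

Answer: 1

Derivation:
unit clause [5] forces x5=T; simplify:
  drop -5 from [2, -5] -> [2]
  drop -5 from [-4, -3, -5] -> [-4, -3]
  drop -5 from [-5, -3] -> [-3]
  satisfied 1 clause(s); 6 remain; assigned so far: [5]
unit clause [2] forces x2=T; simplify:
  satisfied 3 clause(s); 3 remain; assigned so far: [2, 5]
unit clause [-3] forces x3=F; simplify:
  drop 3 from [1, 3, -4] -> [1, -4]
  satisfied 2 clause(s); 1 remain; assigned so far: [2, 3, 5]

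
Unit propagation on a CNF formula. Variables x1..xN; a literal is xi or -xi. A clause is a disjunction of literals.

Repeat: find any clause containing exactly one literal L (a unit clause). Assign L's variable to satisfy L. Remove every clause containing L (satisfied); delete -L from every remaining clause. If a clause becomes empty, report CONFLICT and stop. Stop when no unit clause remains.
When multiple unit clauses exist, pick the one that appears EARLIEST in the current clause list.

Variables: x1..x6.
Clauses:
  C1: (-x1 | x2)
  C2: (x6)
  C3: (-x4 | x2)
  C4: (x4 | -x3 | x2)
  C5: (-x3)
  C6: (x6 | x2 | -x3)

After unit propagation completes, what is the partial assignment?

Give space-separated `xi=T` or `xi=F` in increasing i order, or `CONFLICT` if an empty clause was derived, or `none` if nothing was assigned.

unit clause [6] forces x6=T; simplify:
  satisfied 2 clause(s); 4 remain; assigned so far: [6]
unit clause [-3] forces x3=F; simplify:
  satisfied 2 clause(s); 2 remain; assigned so far: [3, 6]

Answer: x3=F x6=T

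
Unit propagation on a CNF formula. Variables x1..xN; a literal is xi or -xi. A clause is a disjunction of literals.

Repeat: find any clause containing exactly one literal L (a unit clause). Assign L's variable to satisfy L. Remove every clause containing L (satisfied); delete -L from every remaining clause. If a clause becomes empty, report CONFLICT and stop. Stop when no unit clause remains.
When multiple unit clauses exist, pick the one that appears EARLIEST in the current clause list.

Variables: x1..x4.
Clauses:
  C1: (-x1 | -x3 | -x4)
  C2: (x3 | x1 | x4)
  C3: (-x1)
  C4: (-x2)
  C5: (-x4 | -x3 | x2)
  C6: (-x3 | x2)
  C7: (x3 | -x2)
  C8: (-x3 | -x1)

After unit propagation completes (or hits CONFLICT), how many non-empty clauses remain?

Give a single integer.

Answer: 0

Derivation:
unit clause [-1] forces x1=F; simplify:
  drop 1 from [3, 1, 4] -> [3, 4]
  satisfied 3 clause(s); 5 remain; assigned so far: [1]
unit clause [-2] forces x2=F; simplify:
  drop 2 from [-4, -3, 2] -> [-4, -3]
  drop 2 from [-3, 2] -> [-3]
  satisfied 2 clause(s); 3 remain; assigned so far: [1, 2]
unit clause [-3] forces x3=F; simplify:
  drop 3 from [3, 4] -> [4]
  satisfied 2 clause(s); 1 remain; assigned so far: [1, 2, 3]
unit clause [4] forces x4=T; simplify:
  satisfied 1 clause(s); 0 remain; assigned so far: [1, 2, 3, 4]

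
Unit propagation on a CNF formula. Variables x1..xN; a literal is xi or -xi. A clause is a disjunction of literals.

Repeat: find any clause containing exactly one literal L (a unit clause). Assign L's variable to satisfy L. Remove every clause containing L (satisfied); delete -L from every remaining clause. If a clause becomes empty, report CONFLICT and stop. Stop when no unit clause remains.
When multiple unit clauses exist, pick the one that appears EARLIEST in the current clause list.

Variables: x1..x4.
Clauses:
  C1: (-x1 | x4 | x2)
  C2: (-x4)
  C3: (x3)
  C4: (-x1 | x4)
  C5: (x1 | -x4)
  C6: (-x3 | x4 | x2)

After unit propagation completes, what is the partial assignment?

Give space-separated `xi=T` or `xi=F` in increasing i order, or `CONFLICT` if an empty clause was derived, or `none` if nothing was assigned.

Answer: x1=F x2=T x3=T x4=F

Derivation:
unit clause [-4] forces x4=F; simplify:
  drop 4 from [-1, 4, 2] -> [-1, 2]
  drop 4 from [-1, 4] -> [-1]
  drop 4 from [-3, 4, 2] -> [-3, 2]
  satisfied 2 clause(s); 4 remain; assigned so far: [4]
unit clause [3] forces x3=T; simplify:
  drop -3 from [-3, 2] -> [2]
  satisfied 1 clause(s); 3 remain; assigned so far: [3, 4]
unit clause [-1] forces x1=F; simplify:
  satisfied 2 clause(s); 1 remain; assigned so far: [1, 3, 4]
unit clause [2] forces x2=T; simplify:
  satisfied 1 clause(s); 0 remain; assigned so far: [1, 2, 3, 4]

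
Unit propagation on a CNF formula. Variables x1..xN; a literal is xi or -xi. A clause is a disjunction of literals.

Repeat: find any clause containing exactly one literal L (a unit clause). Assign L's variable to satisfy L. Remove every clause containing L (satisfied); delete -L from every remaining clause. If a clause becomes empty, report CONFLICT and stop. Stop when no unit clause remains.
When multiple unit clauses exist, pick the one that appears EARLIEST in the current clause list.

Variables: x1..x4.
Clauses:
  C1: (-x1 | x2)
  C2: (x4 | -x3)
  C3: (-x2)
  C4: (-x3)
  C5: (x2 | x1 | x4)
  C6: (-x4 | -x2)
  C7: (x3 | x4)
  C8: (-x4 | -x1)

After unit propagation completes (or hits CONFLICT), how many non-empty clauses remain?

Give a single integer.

unit clause [-2] forces x2=F; simplify:
  drop 2 from [-1, 2] -> [-1]
  drop 2 from [2, 1, 4] -> [1, 4]
  satisfied 2 clause(s); 6 remain; assigned so far: [2]
unit clause [-1] forces x1=F; simplify:
  drop 1 from [1, 4] -> [4]
  satisfied 2 clause(s); 4 remain; assigned so far: [1, 2]
unit clause [-3] forces x3=F; simplify:
  drop 3 from [3, 4] -> [4]
  satisfied 2 clause(s); 2 remain; assigned so far: [1, 2, 3]
unit clause [4] forces x4=T; simplify:
  satisfied 2 clause(s); 0 remain; assigned so far: [1, 2, 3, 4]

Answer: 0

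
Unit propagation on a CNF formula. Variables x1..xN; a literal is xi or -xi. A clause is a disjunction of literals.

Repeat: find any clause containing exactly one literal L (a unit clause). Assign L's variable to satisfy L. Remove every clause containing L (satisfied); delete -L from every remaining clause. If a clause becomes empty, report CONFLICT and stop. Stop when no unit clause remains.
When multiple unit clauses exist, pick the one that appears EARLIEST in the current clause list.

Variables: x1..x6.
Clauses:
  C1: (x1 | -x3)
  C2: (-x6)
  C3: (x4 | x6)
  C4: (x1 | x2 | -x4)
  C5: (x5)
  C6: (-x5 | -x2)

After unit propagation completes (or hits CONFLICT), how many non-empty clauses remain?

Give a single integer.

unit clause [-6] forces x6=F; simplify:
  drop 6 from [4, 6] -> [4]
  satisfied 1 clause(s); 5 remain; assigned so far: [6]
unit clause [4] forces x4=T; simplify:
  drop -4 from [1, 2, -4] -> [1, 2]
  satisfied 1 clause(s); 4 remain; assigned so far: [4, 6]
unit clause [5] forces x5=T; simplify:
  drop -5 from [-5, -2] -> [-2]
  satisfied 1 clause(s); 3 remain; assigned so far: [4, 5, 6]
unit clause [-2] forces x2=F; simplify:
  drop 2 from [1, 2] -> [1]
  satisfied 1 clause(s); 2 remain; assigned so far: [2, 4, 5, 6]
unit clause [1] forces x1=T; simplify:
  satisfied 2 clause(s); 0 remain; assigned so far: [1, 2, 4, 5, 6]

Answer: 0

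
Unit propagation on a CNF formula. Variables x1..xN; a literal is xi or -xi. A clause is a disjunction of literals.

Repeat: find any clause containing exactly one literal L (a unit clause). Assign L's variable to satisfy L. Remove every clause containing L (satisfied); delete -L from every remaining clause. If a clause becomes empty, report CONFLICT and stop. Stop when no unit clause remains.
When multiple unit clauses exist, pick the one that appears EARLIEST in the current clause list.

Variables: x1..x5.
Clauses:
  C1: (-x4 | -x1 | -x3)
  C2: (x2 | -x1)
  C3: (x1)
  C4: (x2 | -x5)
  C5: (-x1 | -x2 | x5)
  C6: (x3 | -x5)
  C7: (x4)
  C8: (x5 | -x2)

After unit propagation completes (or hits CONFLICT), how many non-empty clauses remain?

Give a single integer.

unit clause [1] forces x1=T; simplify:
  drop -1 from [-4, -1, -3] -> [-4, -3]
  drop -1 from [2, -1] -> [2]
  drop -1 from [-1, -2, 5] -> [-2, 5]
  satisfied 1 clause(s); 7 remain; assigned so far: [1]
unit clause [2] forces x2=T; simplify:
  drop -2 from [-2, 5] -> [5]
  drop -2 from [5, -2] -> [5]
  satisfied 2 clause(s); 5 remain; assigned so far: [1, 2]
unit clause [5] forces x5=T; simplify:
  drop -5 from [3, -5] -> [3]
  satisfied 2 clause(s); 3 remain; assigned so far: [1, 2, 5]
unit clause [3] forces x3=T; simplify:
  drop -3 from [-4, -3] -> [-4]
  satisfied 1 clause(s); 2 remain; assigned so far: [1, 2, 3, 5]
unit clause [-4] forces x4=F; simplify:
  drop 4 from [4] -> [] (empty!)
  satisfied 1 clause(s); 1 remain; assigned so far: [1, 2, 3, 4, 5]
CONFLICT (empty clause)

Answer: 0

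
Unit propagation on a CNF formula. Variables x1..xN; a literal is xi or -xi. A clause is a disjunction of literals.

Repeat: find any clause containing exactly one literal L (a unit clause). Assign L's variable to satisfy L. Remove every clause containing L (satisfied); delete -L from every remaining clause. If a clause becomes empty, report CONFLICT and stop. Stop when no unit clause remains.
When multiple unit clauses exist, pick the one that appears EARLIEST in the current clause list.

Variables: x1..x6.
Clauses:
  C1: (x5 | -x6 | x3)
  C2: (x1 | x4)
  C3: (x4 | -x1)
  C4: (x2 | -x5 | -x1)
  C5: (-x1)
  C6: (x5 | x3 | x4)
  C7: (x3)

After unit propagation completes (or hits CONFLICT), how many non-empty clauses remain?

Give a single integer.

Answer: 0

Derivation:
unit clause [-1] forces x1=F; simplify:
  drop 1 from [1, 4] -> [4]
  satisfied 3 clause(s); 4 remain; assigned so far: [1]
unit clause [4] forces x4=T; simplify:
  satisfied 2 clause(s); 2 remain; assigned so far: [1, 4]
unit clause [3] forces x3=T; simplify:
  satisfied 2 clause(s); 0 remain; assigned so far: [1, 3, 4]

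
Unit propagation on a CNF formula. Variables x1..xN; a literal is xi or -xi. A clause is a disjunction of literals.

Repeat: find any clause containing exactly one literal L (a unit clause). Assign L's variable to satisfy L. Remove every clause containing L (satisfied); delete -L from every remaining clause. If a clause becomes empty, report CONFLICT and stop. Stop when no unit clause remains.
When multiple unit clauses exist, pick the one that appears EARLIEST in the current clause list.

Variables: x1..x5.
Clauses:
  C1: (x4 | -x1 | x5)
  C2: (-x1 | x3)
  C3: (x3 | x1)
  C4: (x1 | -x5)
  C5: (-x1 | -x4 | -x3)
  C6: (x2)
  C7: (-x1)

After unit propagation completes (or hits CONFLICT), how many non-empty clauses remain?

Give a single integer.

Answer: 0

Derivation:
unit clause [2] forces x2=T; simplify:
  satisfied 1 clause(s); 6 remain; assigned so far: [2]
unit clause [-1] forces x1=F; simplify:
  drop 1 from [3, 1] -> [3]
  drop 1 from [1, -5] -> [-5]
  satisfied 4 clause(s); 2 remain; assigned so far: [1, 2]
unit clause [3] forces x3=T; simplify:
  satisfied 1 clause(s); 1 remain; assigned so far: [1, 2, 3]
unit clause [-5] forces x5=F; simplify:
  satisfied 1 clause(s); 0 remain; assigned so far: [1, 2, 3, 5]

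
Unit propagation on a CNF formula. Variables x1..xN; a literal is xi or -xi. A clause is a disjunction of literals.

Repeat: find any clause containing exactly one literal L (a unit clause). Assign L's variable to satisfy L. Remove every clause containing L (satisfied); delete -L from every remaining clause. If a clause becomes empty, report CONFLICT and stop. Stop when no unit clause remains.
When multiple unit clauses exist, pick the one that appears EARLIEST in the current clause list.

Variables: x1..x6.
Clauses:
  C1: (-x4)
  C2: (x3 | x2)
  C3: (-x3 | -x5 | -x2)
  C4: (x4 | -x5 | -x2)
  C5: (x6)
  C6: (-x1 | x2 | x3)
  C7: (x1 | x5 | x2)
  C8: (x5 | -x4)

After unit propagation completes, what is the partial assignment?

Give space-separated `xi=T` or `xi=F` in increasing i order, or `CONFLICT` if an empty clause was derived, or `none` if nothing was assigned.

Answer: x4=F x6=T

Derivation:
unit clause [-4] forces x4=F; simplify:
  drop 4 from [4, -5, -2] -> [-5, -2]
  satisfied 2 clause(s); 6 remain; assigned so far: [4]
unit clause [6] forces x6=T; simplify:
  satisfied 1 clause(s); 5 remain; assigned so far: [4, 6]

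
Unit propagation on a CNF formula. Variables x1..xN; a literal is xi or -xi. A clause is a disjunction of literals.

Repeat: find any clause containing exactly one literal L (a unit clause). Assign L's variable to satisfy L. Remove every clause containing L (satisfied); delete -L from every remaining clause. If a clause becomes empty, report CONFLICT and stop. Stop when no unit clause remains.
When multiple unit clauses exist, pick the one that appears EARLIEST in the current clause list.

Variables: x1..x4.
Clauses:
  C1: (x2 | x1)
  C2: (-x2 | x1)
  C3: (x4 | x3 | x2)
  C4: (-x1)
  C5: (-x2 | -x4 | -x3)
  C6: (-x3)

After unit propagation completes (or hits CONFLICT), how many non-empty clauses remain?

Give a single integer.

unit clause [-1] forces x1=F; simplify:
  drop 1 from [2, 1] -> [2]
  drop 1 from [-2, 1] -> [-2]
  satisfied 1 clause(s); 5 remain; assigned so far: [1]
unit clause [2] forces x2=T; simplify:
  drop -2 from [-2] -> [] (empty!)
  drop -2 from [-2, -4, -3] -> [-4, -3]
  satisfied 2 clause(s); 3 remain; assigned so far: [1, 2]
CONFLICT (empty clause)

Answer: 2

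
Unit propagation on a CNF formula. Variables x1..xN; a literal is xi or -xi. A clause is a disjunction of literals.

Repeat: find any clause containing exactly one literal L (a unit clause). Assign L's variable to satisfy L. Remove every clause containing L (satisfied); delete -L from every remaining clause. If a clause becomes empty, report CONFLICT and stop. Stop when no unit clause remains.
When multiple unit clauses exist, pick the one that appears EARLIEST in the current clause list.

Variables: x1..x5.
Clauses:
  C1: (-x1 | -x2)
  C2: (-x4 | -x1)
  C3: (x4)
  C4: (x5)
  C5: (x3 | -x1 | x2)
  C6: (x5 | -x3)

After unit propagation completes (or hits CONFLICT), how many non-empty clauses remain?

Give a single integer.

unit clause [4] forces x4=T; simplify:
  drop -4 from [-4, -1] -> [-1]
  satisfied 1 clause(s); 5 remain; assigned so far: [4]
unit clause [-1] forces x1=F; simplify:
  satisfied 3 clause(s); 2 remain; assigned so far: [1, 4]
unit clause [5] forces x5=T; simplify:
  satisfied 2 clause(s); 0 remain; assigned so far: [1, 4, 5]

Answer: 0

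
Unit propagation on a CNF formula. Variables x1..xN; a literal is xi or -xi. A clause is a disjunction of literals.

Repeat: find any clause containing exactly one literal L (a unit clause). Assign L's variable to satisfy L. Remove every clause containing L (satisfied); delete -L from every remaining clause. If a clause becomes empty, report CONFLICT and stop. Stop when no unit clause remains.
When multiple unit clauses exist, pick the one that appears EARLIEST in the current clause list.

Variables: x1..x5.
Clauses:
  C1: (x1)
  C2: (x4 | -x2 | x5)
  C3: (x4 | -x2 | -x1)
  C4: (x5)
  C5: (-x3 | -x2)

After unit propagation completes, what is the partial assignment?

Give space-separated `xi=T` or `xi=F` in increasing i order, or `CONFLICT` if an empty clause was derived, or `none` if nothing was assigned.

unit clause [1] forces x1=T; simplify:
  drop -1 from [4, -2, -1] -> [4, -2]
  satisfied 1 clause(s); 4 remain; assigned so far: [1]
unit clause [5] forces x5=T; simplify:
  satisfied 2 clause(s); 2 remain; assigned so far: [1, 5]

Answer: x1=T x5=T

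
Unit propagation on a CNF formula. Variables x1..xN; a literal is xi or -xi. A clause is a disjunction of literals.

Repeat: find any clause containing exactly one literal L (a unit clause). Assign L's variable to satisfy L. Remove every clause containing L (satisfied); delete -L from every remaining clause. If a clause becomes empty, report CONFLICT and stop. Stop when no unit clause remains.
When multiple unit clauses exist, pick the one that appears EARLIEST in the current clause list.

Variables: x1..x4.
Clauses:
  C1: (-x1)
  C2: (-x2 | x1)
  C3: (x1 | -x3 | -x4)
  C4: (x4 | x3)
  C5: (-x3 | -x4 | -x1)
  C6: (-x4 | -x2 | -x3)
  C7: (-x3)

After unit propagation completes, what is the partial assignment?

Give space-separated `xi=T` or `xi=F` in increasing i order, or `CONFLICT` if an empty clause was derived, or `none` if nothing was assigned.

unit clause [-1] forces x1=F; simplify:
  drop 1 from [-2, 1] -> [-2]
  drop 1 from [1, -3, -4] -> [-3, -4]
  satisfied 2 clause(s); 5 remain; assigned so far: [1]
unit clause [-2] forces x2=F; simplify:
  satisfied 2 clause(s); 3 remain; assigned so far: [1, 2]
unit clause [-3] forces x3=F; simplify:
  drop 3 from [4, 3] -> [4]
  satisfied 2 clause(s); 1 remain; assigned so far: [1, 2, 3]
unit clause [4] forces x4=T; simplify:
  satisfied 1 clause(s); 0 remain; assigned so far: [1, 2, 3, 4]

Answer: x1=F x2=F x3=F x4=T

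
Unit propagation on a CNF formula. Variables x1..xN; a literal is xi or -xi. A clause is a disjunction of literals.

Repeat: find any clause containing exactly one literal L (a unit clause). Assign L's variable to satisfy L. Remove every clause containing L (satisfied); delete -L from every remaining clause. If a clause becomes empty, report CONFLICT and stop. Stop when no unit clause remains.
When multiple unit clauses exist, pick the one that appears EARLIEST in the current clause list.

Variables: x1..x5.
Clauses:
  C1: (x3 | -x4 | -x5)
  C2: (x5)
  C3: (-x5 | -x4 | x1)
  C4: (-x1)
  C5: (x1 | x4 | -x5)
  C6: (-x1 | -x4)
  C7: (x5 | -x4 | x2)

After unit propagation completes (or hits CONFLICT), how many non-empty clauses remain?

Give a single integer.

Answer: 0

Derivation:
unit clause [5] forces x5=T; simplify:
  drop -5 from [3, -4, -5] -> [3, -4]
  drop -5 from [-5, -4, 1] -> [-4, 1]
  drop -5 from [1, 4, -5] -> [1, 4]
  satisfied 2 clause(s); 5 remain; assigned so far: [5]
unit clause [-1] forces x1=F; simplify:
  drop 1 from [-4, 1] -> [-4]
  drop 1 from [1, 4] -> [4]
  satisfied 2 clause(s); 3 remain; assigned so far: [1, 5]
unit clause [-4] forces x4=F; simplify:
  drop 4 from [4] -> [] (empty!)
  satisfied 2 clause(s); 1 remain; assigned so far: [1, 4, 5]
CONFLICT (empty clause)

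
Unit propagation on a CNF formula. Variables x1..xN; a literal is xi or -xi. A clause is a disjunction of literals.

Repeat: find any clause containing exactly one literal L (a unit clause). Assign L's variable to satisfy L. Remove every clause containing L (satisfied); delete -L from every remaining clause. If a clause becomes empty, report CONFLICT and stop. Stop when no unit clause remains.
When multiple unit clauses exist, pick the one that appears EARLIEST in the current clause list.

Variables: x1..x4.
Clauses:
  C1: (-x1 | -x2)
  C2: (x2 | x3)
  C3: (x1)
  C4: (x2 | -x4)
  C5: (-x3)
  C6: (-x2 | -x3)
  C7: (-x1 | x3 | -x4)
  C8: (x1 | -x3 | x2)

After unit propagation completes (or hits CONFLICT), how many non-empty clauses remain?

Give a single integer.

Answer: 1

Derivation:
unit clause [1] forces x1=T; simplify:
  drop -1 from [-1, -2] -> [-2]
  drop -1 from [-1, 3, -4] -> [3, -4]
  satisfied 2 clause(s); 6 remain; assigned so far: [1]
unit clause [-2] forces x2=F; simplify:
  drop 2 from [2, 3] -> [3]
  drop 2 from [2, -4] -> [-4]
  satisfied 2 clause(s); 4 remain; assigned so far: [1, 2]
unit clause [3] forces x3=T; simplify:
  drop -3 from [-3] -> [] (empty!)
  satisfied 2 clause(s); 2 remain; assigned so far: [1, 2, 3]
CONFLICT (empty clause)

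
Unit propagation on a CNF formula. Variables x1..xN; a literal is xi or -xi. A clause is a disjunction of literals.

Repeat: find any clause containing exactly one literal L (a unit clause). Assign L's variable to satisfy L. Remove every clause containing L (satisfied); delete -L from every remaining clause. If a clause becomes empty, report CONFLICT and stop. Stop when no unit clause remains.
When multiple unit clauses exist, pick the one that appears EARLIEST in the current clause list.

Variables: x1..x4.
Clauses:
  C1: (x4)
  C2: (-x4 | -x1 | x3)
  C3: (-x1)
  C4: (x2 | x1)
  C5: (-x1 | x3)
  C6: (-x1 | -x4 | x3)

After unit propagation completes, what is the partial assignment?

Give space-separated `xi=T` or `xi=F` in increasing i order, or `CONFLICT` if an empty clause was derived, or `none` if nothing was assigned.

Answer: x1=F x2=T x4=T

Derivation:
unit clause [4] forces x4=T; simplify:
  drop -4 from [-4, -1, 3] -> [-1, 3]
  drop -4 from [-1, -4, 3] -> [-1, 3]
  satisfied 1 clause(s); 5 remain; assigned so far: [4]
unit clause [-1] forces x1=F; simplify:
  drop 1 from [2, 1] -> [2]
  satisfied 4 clause(s); 1 remain; assigned so far: [1, 4]
unit clause [2] forces x2=T; simplify:
  satisfied 1 clause(s); 0 remain; assigned so far: [1, 2, 4]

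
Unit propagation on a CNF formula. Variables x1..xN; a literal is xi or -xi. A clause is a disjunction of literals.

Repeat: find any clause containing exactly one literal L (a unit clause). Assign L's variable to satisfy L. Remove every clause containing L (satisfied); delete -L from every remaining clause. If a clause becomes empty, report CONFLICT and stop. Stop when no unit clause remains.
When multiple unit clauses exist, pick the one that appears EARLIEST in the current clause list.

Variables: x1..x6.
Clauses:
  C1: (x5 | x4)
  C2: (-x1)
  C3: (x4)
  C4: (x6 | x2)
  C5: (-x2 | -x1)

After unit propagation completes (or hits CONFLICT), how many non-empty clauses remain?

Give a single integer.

Answer: 1

Derivation:
unit clause [-1] forces x1=F; simplify:
  satisfied 2 clause(s); 3 remain; assigned so far: [1]
unit clause [4] forces x4=T; simplify:
  satisfied 2 clause(s); 1 remain; assigned so far: [1, 4]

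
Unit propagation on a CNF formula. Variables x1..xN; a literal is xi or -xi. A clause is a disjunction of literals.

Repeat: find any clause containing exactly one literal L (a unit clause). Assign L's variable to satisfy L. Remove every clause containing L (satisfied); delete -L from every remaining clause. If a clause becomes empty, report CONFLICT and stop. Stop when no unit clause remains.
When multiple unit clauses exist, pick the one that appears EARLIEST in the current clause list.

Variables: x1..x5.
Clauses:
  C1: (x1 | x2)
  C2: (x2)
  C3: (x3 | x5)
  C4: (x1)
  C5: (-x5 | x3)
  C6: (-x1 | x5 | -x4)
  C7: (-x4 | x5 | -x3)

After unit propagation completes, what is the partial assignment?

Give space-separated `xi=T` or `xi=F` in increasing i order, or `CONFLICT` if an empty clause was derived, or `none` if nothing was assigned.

Answer: x1=T x2=T

Derivation:
unit clause [2] forces x2=T; simplify:
  satisfied 2 clause(s); 5 remain; assigned so far: [2]
unit clause [1] forces x1=T; simplify:
  drop -1 from [-1, 5, -4] -> [5, -4]
  satisfied 1 clause(s); 4 remain; assigned so far: [1, 2]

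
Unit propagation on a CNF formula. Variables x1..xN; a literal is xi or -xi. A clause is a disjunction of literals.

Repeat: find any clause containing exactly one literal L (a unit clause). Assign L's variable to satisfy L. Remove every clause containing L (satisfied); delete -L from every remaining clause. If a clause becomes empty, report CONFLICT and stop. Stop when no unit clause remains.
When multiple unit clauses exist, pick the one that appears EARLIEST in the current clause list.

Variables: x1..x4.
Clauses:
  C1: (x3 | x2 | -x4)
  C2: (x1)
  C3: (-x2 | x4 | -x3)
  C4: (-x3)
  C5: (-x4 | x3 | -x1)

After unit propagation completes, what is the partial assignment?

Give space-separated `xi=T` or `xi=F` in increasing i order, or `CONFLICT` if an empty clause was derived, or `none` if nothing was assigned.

unit clause [1] forces x1=T; simplify:
  drop -1 from [-4, 3, -1] -> [-4, 3]
  satisfied 1 clause(s); 4 remain; assigned so far: [1]
unit clause [-3] forces x3=F; simplify:
  drop 3 from [3, 2, -4] -> [2, -4]
  drop 3 from [-4, 3] -> [-4]
  satisfied 2 clause(s); 2 remain; assigned so far: [1, 3]
unit clause [-4] forces x4=F; simplify:
  satisfied 2 clause(s); 0 remain; assigned so far: [1, 3, 4]

Answer: x1=T x3=F x4=F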